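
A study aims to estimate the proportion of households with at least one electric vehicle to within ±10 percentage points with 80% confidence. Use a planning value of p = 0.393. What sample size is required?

40

For a proportion with margin E = 0.1 at 80% confidence, z = 1.282.
n = p̂(1−p̂)(z/E)² = 0.393 × 0.607 × (1.282/0.1)² = 39.21
Round up: n = 40.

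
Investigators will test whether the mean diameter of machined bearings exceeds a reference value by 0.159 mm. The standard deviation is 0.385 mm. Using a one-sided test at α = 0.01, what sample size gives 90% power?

n = 77

For a one-sample z-test, n = ((z_α + z_β)·σ/δ)².
z_α = 2.326 (one-sided α = 0.01); z_β = 1.282 (power 90% → β = 0.1).
n = (3.608 × 0.385 / 0.159)² = 76.32
Round up: n = 77.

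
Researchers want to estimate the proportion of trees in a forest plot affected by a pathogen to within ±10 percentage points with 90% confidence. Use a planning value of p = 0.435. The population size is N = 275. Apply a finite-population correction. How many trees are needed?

For a proportion with margin E = 0.1 at 90% confidence, z = 1.645.
n = p̂(1−p̂)(z/E)² = 0.435 × 0.565 × (1.645/0.1)² = 66.51 — call this n₀.
Finite-population correction with N = 275: n = n₀ / (1 + (n₀−1)/N) = 66.51 / 1.238 = 53.72
Round up: n = 54.

n = 54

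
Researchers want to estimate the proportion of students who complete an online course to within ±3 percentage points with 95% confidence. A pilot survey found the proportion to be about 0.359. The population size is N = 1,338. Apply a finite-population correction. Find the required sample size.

For a proportion with margin E = 0.03 at 95% confidence, z = 1.960.
n = p̂(1−p̂)(z/E)² = 0.359 × 0.641 × (1.960/0.03)² = 982.25 — call this n₀.
Finite-population correction with N = 1,338: n = n₀ / (1 + (n₀−1)/N) = 982.25 / 1.733 = 566.79
Round up: n = 567.

567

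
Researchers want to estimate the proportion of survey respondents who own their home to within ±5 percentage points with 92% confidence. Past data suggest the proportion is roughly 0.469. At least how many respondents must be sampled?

306

For a proportion with margin E = 0.05 at 92% confidence, z = 1.751.
n = p̂(1−p̂)(z/E)² = 0.469 × 0.531 × (1.751/0.05)² = 305.42
Round up: n = 306.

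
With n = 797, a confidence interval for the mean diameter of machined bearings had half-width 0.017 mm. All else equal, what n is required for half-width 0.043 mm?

Margin of error scales as 1/√n, so n₂ = n₁·(E₁/E₂)².
n₂ = 797 × (0.017/0.043)² = 797 × 0.1563 = 124.57
Round up: n₂ = 125.

125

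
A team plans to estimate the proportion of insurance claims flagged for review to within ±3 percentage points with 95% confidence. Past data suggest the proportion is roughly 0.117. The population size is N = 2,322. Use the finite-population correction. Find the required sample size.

371

For a proportion with margin E = 0.03 at 95% confidence, z = 1.960.
n = p̂(1−p̂)(z/E)² = 0.117 × 0.883 × (1.960/0.03)² = 440.98 — call this n₀.
Finite-population correction with N = 2,322: n = n₀ / (1 + (n₀−1)/N) = 440.98 / 1.189 = 370.88
Round up: n = 371.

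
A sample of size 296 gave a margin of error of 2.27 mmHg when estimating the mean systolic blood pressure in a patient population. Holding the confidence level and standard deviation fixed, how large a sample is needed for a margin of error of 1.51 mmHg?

n = 669

Margin of error scales as 1/√n, so n₂ = n₁·(E₁/E₂)².
n₂ = 296 × (2.27/1.51)² = 296 × 2.26 = 668.96
Round up: n₂ = 669.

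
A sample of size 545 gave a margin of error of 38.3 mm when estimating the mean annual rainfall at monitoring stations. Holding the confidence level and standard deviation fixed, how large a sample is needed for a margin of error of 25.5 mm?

Margin of error scales as 1/√n, so n₂ = n₁·(E₁/E₂)².
n₂ = 545 × (38.3/25.5)² = 545 × 2.256 = 1229.52
Round up: n₂ = 1230.

n = 1230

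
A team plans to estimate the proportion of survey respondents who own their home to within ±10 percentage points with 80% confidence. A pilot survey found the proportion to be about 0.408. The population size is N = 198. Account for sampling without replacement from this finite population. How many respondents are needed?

For a proportion with margin E = 0.1 at 80% confidence, z = 1.282.
n = p̂(1−p̂)(z/E)² = 0.408 × 0.592 × (1.282/0.1)² = 39.70 — call this n₀.
Finite-population correction with N = 198: n = n₀ / (1 + (n₀−1)/N) = 39.70 / 1.195 = 33.22
Round up: n = 34.

34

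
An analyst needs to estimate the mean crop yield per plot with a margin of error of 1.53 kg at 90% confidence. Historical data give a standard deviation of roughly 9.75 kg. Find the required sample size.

For a mean, the margin of error is E = z·σ/√n, so n = (zσ/E)².
At 90% confidence, z = 1.645.
n = (1.645 × 9.75 / 1.53)² = 109.89
Round up: n = 110.

n = 110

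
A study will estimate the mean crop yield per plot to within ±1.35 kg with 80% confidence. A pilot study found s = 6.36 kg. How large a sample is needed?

37

For a mean, the margin of error is E = z·σ/√n, so n = (zσ/E)².
At 80% confidence, z = 1.282.
n = (1.282 × 6.36 / 1.35)² = 36.48
Round up: n = 37.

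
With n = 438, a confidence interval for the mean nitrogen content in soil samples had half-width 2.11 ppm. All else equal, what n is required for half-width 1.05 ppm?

1769

Margin of error scales as 1/√n, so n₂ = n₁·(E₁/E₂)².
n₂ = 438 × (2.11/1.05)² = 438 × 4.038 = 1768.64
Round up: n₂ = 1769.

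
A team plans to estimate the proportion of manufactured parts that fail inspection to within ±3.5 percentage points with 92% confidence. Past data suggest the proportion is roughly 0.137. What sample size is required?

296

For a proportion with margin E = 0.035 at 92% confidence, z = 1.751.
n = p̂(1−p̂)(z/E)² = 0.137 × 0.863 × (1.751/0.035)² = 295.92
Round up: n = 296.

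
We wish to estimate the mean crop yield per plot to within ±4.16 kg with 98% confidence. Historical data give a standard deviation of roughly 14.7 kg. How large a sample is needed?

For a mean, the margin of error is E = z·σ/√n, so n = (zσ/E)².
At 98% confidence, z = 2.326.
n = (2.326 × 14.7 / 4.16)² = 67.56
Round up: n = 68.

n = 68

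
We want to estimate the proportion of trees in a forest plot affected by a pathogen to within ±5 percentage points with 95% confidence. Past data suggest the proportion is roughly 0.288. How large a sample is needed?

For a proportion with margin E = 0.05 at 95% confidence, z = 1.960.
n = p̂(1−p̂)(z/E)² = 0.288 × 0.712 × (1.960/0.05)² = 315.10
Round up: n = 316.

n = 316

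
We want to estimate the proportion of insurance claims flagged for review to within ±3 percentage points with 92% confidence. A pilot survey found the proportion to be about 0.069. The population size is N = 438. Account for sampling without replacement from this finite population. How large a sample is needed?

For a proportion with margin E = 0.03 at 92% confidence, z = 1.751.
n = p̂(1−p̂)(z/E)² = 0.069 × 0.931 × (1.751/0.03)² = 218.84 — call this n₀.
Finite-population correction with N = 438: n = n₀ / (1 + (n₀−1)/N) = 218.84 / 1.497 = 146.19
Round up: n = 147.

147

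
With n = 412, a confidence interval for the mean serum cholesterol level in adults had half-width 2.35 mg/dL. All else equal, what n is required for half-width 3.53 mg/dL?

Margin of error scales as 1/√n, so n₂ = n₁·(E₁/E₂)².
n₂ = 412 × (2.35/3.53)² = 412 × 0.4432 = 182.60
Round up: n₂ = 183.

183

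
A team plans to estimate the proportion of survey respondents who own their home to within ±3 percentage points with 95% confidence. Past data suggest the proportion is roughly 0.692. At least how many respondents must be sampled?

910

For a proportion with margin E = 0.03 at 95% confidence, z = 1.960.
n = p̂(1−p̂)(z/E)² = 0.692 × 0.308 × (1.960/0.03)² = 909.76
Round up: n = 910.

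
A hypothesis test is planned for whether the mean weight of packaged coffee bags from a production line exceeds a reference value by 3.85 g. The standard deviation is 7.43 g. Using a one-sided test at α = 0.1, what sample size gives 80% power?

For a one-sample z-test, n = ((z_α + z_β)·σ/δ)².
z_α = 1.282 (one-sided α = 0.1); z_β = 0.842 (power 80% → β = 0.2).
n = (2.124 × 7.43 / 3.85)² = 16.80
Round up: n = 17.

n = 17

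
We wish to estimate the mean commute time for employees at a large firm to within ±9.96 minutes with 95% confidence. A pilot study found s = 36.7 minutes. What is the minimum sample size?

53

For a mean, the margin of error is E = z·σ/√n, so n = (zσ/E)².
At 95% confidence, z = 1.960.
n = (1.960 × 36.7 / 9.96)² = 52.16
Round up: n = 53.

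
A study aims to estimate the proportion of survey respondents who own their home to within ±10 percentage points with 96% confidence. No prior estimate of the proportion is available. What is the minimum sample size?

For a proportion with margin E = 0.1 at 96% confidence, z = 2.054.
With no prior estimate, use p = 0.5, which maximizes p(1−p) at 0.25.
n = 0.25 × (z/E)² = 0.25 × (2.054/0.1)² = 105.47
Round up: n = 106.

106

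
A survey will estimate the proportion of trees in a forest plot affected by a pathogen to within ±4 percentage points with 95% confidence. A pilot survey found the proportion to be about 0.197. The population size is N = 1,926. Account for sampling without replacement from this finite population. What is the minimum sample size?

n = 318

For a proportion with margin E = 0.04 at 95% confidence, z = 1.960.
n = p̂(1−p̂)(z/E)² = 0.197 × 0.803 × (1.960/0.04)² = 379.82 — call this n₀.
Finite-population correction with N = 1,926: n = n₀ / (1 + (n₀−1)/N) = 379.82 / 1.197 = 317.31
Round up: n = 318.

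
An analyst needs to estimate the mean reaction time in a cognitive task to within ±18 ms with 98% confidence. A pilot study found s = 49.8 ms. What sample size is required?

For a mean, the margin of error is E = z·σ/√n, so n = (zσ/E)².
At 98% confidence, z = 2.326.
n = (2.326 × 49.8 / 18)² = 41.41
Round up: n = 42.

42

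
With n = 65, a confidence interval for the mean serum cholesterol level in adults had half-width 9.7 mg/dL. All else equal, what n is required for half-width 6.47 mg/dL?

Margin of error scales as 1/√n, so n₂ = n₁·(E₁/E₂)².
n₂ = 65 × (9.7/6.47)² = 65 × 2.248 = 146.12
Round up: n₂ = 147.

147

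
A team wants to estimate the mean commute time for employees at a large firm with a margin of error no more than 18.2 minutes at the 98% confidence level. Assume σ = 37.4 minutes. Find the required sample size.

For a mean, the margin of error is E = z·σ/√n, so n = (zσ/E)².
At 98% confidence, z = 2.326.
n = (2.326 × 37.4 / 18.2)² = 22.85
Round up: n = 23.

n = 23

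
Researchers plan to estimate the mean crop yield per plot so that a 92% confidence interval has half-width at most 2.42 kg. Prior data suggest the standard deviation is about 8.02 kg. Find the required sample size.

34

For a mean, the margin of error is E = z·σ/√n, so n = (zσ/E)².
At 92% confidence, z = 1.751.
n = (1.751 × 8.02 / 2.42)² = 33.67
Round up: n = 34.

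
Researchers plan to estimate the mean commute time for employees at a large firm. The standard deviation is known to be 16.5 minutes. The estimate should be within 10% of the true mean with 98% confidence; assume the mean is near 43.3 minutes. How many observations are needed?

79

For a mean, the margin of error is E = z·σ/√n, so n = (zσ/E)².
At 98% confidence, z = 2.326.
E = 10% of 43.3 = 4.33 minutes.
n = (2.326 × 16.5 / 4.33)² = 78.56
Round up: n = 79.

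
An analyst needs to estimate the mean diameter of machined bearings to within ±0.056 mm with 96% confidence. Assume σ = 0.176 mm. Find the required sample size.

n = 42

For a mean, the margin of error is E = z·σ/√n, so n = (zσ/E)².
At 96% confidence, z = 2.054.
n = (2.054 × 0.176 / 0.056)² = 41.67
Round up: n = 42.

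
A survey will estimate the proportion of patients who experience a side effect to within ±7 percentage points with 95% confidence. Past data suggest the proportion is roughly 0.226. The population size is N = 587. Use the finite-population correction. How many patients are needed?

n = 112

For a proportion with margin E = 0.07 at 95% confidence, z = 1.960.
n = p̂(1−p̂)(z/E)² = 0.226 × 0.774 × (1.960/0.07)² = 137.14 — call this n₀.
Finite-population correction with N = 587: n = n₀ / (1 + (n₀−1)/N) = 137.14 / 1.232 = 111.31
Round up: n = 112.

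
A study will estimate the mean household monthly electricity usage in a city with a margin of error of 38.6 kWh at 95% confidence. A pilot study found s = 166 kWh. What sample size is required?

For a mean, the margin of error is E = z·σ/√n, so n = (zσ/E)².
At 95% confidence, z = 1.960.
n = (1.960 × 166 / 38.6)² = 71.05
Round up: n = 72.

72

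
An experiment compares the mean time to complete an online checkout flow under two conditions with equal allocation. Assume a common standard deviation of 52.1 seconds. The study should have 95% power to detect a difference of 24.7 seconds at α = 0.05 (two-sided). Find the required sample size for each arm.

For two equal groups, n per group = 2·((z_{α/2} + z_β)·σ/δ)².
z_{α/2} = 1.960; z_β = 1.645 (power 95%).
n = 2 × (3.605 × 52.1 / 24.7)² = 2 × 57.82 = 115.64
Round up: n = 116 per group.

116 per group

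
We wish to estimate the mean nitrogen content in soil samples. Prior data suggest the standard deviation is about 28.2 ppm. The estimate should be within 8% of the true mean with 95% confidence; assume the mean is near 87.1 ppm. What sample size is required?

For a mean, the margin of error is E = z·σ/√n, so n = (zσ/E)².
At 95% confidence, z = 1.960.
E = 8% of 87.1 = 6.968 ppm.
n = (1.960 × 28.2 / 6.968)² = 62.92
Round up: n = 63.

63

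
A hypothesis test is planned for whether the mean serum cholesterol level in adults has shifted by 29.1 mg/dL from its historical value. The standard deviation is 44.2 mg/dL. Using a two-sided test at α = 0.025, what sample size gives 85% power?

25

For a one-sample z-test, n = ((z_{α/2} + z_β)·σ/δ)².
z_{α/2} = 2.241 (two-sided α = 0.025); z_β = 1.036 (power 85% → β = 0.15).
n = (3.277 × 44.2 / 29.1)² = 24.77
Round up: n = 25.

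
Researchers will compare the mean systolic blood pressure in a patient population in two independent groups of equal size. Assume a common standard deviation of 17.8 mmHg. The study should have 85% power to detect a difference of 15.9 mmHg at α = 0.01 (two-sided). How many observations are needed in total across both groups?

66 total

For two equal groups, n per group = 2·((z_{α/2} + z_β)·σ/δ)².
z_{α/2} = 2.576; z_β = 1.036 (power 85%).
n = 2 × (3.612 × 17.8 / 15.9)² = 2 × 16.35 = 32.70
Round up: n = 33 per group.
Total across both groups: 2 × 33 = 66.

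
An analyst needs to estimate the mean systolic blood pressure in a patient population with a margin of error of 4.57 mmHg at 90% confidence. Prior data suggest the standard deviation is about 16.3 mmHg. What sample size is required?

35

For a mean, the margin of error is E = z·σ/√n, so n = (zσ/E)².
At 90% confidence, z = 1.645.
n = (1.645 × 16.3 / 4.57)² = 34.43
Round up: n = 35.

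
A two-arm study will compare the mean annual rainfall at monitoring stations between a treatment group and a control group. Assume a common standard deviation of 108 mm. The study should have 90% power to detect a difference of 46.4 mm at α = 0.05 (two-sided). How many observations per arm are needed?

For two equal groups, n per group = 2·((z_{α/2} + z_β)·σ/δ)².
z_{α/2} = 1.960; z_β = 1.282 (power 90%).
n = 2 × (3.242 × 108 / 46.4)² = 2 × 56.94 = 113.88
Round up: n = 114 per group.

114 per group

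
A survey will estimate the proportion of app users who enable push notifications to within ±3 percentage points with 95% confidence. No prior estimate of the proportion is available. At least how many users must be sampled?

1068

For a proportion with margin E = 0.03 at 95% confidence, z = 1.960.
With no prior estimate, use p = 0.5, which maximizes p(1−p) at 0.25.
n = 0.25 × (z/E)² = 0.25 × (1.960/0.03)² = 1067.11
Round up: n = 1068.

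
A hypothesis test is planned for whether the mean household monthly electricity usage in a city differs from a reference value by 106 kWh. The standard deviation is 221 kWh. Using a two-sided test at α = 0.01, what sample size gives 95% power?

n = 78

For a one-sample z-test, n = ((z_{α/2} + z_β)·σ/δ)².
z_{α/2} = 2.576 (two-sided α = 0.01); z_β = 1.645 (power 95% → β = 0.05).
n = (4.221 × 221 / 106)² = 77.45
Round up: n = 78.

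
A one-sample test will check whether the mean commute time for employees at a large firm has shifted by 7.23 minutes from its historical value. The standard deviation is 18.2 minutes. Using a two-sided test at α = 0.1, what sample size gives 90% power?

For a one-sample z-test, n = ((z_{α/2} + z_β)·σ/δ)².
z_{α/2} = 1.645 (two-sided α = 0.1); z_β = 1.282 (power 90% → β = 0.1).
n = (2.927 × 18.2 / 7.23)² = 54.29
Round up: n = 55.

n = 55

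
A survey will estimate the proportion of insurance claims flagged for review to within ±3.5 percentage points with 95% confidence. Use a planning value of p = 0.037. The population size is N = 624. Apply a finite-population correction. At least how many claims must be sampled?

95

For a proportion with margin E = 0.035 at 95% confidence, z = 1.960.
n = p̂(1−p̂)(z/E)² = 0.037 × 0.963 × (1.960/0.035)² = 111.74 — call this n₀.
Finite-population correction with N = 624: n = n₀ / (1 + (n₀−1)/N) = 111.74 / 1.177 = 94.94
Round up: n = 95.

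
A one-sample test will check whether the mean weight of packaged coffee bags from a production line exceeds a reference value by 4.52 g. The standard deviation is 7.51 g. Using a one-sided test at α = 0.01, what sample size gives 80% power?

28

For a one-sample z-test, n = ((z_α + z_β)·σ/δ)².
z_α = 2.326 (one-sided α = 0.01); z_β = 0.842 (power 80% → β = 0.2).
n = (3.168 × 7.51 / 4.52)² = 27.71
Round up: n = 28.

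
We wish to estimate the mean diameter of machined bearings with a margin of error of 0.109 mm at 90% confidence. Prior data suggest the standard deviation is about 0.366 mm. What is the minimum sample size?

For a mean, the margin of error is E = z·σ/√n, so n = (zσ/E)².
At 90% confidence, z = 1.645.
n = (1.645 × 0.366 / 0.109)² = 30.51
Round up: n = 31.

31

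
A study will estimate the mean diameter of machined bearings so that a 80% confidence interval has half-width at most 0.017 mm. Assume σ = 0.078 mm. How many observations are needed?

For a mean, the margin of error is E = z·σ/√n, so n = (zσ/E)².
At 80% confidence, z = 1.282.
n = (1.282 × 0.078 / 0.017)² = 34.60
Round up: n = 35.

n = 35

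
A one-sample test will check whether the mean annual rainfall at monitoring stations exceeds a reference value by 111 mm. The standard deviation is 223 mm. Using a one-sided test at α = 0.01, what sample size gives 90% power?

For a one-sample z-test, n = ((z_α + z_β)·σ/δ)².
z_α = 2.326 (one-sided α = 0.01); z_β = 1.282 (power 90% → β = 0.1).
n = (3.608 × 223 / 111)² = 52.54
Round up: n = 53.

53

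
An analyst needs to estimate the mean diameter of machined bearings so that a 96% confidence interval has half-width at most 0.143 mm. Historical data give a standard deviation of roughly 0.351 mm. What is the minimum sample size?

For a mean, the margin of error is E = z·σ/√n, so n = (zσ/E)².
At 96% confidence, z = 2.054.
n = (2.054 × 0.351 / 0.143)² = 25.42
Round up: n = 26.

26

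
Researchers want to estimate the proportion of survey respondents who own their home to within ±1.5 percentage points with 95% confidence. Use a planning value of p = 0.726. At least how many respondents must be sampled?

For a proportion with margin E = 0.015 at 95% confidence, z = 1.960.
n = p̂(1−p̂)(z/E)² = 0.726 × 0.274 × (1.960/0.015)² = 3396.38
Round up: n = 3397.

3397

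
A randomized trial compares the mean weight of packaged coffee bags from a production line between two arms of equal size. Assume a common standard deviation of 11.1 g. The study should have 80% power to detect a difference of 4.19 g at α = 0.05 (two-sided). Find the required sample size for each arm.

For two equal groups, n per group = 2·((z_{α/2} + z_β)·σ/δ)².
z_{α/2} = 1.960; z_β = 0.842 (power 80%).
n = 2 × (2.802 × 11.1 / 4.19)² = 2 × 55.10 = 110.20
Round up: n = 111 per group.

111 per group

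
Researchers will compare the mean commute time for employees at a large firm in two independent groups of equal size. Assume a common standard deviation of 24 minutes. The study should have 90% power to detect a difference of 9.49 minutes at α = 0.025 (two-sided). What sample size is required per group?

For two equal groups, n per group = 2·((z_{α/2} + z_β)·σ/δ)².
z_{α/2} = 2.241; z_β = 1.282 (power 90%).
n = 2 × (3.523 × 24 / 9.49)² = 2 × 79.38 = 158.76
Round up: n = 159 per group.

159 per group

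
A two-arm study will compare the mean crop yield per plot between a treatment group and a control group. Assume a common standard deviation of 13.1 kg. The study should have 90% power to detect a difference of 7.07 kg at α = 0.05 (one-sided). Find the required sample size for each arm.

59 per group

For two equal groups, n per group = 2·((z_α + z_β)·σ/δ)².
z_α = 1.645; z_β = 1.282 (power 90%).
n = 2 × (2.927 × 13.1 / 7.07)² = 2 × 29.41 = 58.82
Round up: n = 59 per group.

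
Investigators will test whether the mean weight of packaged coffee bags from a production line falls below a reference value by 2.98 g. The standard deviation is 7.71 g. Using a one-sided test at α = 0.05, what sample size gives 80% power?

42

For a one-sample z-test, n = ((z_α + z_β)·σ/δ)².
z_α = 1.645 (one-sided α = 0.05); z_β = 0.842 (power 80% → β = 0.2).
n = (2.487 × 7.71 / 2.98)² = 41.40
Round up: n = 42.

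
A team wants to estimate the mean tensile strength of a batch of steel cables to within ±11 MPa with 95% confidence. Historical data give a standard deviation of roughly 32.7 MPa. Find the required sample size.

For a mean, the margin of error is E = z·σ/√n, so n = (zσ/E)².
At 95% confidence, z = 1.960.
n = (1.960 × 32.7 / 11)² = 33.95
Round up: n = 34.

n = 34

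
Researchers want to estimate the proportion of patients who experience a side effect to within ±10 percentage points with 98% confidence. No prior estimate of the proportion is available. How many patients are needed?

For a proportion with margin E = 0.1 at 98% confidence, z = 2.326.
With no prior estimate, use p = 0.5, which maximizes p(1−p) at 0.25.
n = 0.25 × (z/E)² = 0.25 × (2.326/0.1)² = 135.26
Round up: n = 136.

136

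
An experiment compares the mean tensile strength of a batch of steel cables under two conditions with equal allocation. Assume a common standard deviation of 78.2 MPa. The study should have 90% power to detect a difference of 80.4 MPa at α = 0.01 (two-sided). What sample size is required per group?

29 per group

For two equal groups, n per group = 2·((z_{α/2} + z_β)·σ/δ)².
z_{α/2} = 2.576; z_β = 1.282 (power 90%).
n = 2 × (3.858 × 78.2 / 80.4)² = 2 × 14.08 = 28.16
Round up: n = 29 per group.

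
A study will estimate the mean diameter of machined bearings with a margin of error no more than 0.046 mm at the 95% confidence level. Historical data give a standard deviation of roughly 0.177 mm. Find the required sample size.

For a mean, the margin of error is E = z·σ/√n, so n = (zσ/E)².
At 95% confidence, z = 1.960.
n = (1.960 × 0.177 / 0.046)² = 56.88
Round up: n = 57.

n = 57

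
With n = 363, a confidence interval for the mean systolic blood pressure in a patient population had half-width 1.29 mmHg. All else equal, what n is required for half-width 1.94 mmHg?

161

Margin of error scales as 1/√n, so n₂ = n₁·(E₁/E₂)².
n₂ = 363 × (1.29/1.94)² = 363 × 0.4422 = 160.52
Round up: n₂ = 161.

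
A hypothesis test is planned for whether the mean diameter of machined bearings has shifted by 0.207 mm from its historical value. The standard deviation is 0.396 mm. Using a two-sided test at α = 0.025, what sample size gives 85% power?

40

For a one-sample z-test, n = ((z_{α/2} + z_β)·σ/δ)².
z_{α/2} = 2.241 (two-sided α = 0.025); z_β = 1.036 (power 85% → β = 0.15).
n = (3.277 × 0.396 / 0.207)² = 39.30
Round up: n = 40.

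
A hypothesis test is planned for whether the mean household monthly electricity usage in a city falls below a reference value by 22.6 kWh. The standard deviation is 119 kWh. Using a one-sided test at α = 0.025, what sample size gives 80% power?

For a one-sample z-test, n = ((z_α + z_β)·σ/δ)².
z_α = 1.960 (one-sided α = 0.025); z_β = 0.842 (power 80% → β = 0.2).
n = (2.802 × 119 / 22.6)² = 217.68
Round up: n = 218.

n = 218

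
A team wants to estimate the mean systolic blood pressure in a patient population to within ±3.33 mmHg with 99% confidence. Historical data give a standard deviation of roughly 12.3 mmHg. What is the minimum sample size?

For a mean, the margin of error is E = z·σ/√n, so n = (zσ/E)².
At 99% confidence, z = 2.576.
n = (2.576 × 12.3 / 3.33)² = 90.53
Round up: n = 91.

91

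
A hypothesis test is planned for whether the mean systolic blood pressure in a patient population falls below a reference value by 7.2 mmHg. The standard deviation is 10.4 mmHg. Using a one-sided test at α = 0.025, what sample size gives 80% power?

17

For a one-sample z-test, n = ((z_α + z_β)·σ/δ)².
z_α = 1.960 (one-sided α = 0.025); z_β = 0.842 (power 80% → β = 0.2).
n = (2.802 × 10.4 / 7.2)² = 16.38
Round up: n = 17.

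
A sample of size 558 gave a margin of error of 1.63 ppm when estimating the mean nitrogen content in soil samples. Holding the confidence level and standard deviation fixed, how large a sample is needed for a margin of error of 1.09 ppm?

Margin of error scales as 1/√n, so n₂ = n₁·(E₁/E₂)².
n₂ = 558 × (1.63/1.09)² = 558 × 2.236 = 1247.69
Round up: n₂ = 1248.

1248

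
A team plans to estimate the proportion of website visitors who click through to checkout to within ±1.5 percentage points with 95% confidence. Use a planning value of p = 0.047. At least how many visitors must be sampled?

765

For a proportion with margin E = 0.015 at 95% confidence, z = 1.960.
n = p̂(1−p̂)(z/E)² = 0.047 × 0.953 × (1.960/0.015)² = 764.75
Round up: n = 765.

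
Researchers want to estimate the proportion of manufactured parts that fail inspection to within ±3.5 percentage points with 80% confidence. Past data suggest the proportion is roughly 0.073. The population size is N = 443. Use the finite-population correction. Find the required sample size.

n = 76

For a proportion with margin E = 0.035 at 80% confidence, z = 1.282.
n = p̂(1−p̂)(z/E)² = 0.073 × 0.927 × (1.282/0.035)² = 90.79 — call this n₀.
Finite-population correction with N = 443: n = n₀ / (1 + (n₀−1)/N) = 90.79 / 1.203 = 75.47
Round up: n = 76.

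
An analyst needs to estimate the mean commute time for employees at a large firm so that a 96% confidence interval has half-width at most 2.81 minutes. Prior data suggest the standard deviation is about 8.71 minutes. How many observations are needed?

41

For a mean, the margin of error is E = z·σ/√n, so n = (zσ/E)².
At 96% confidence, z = 2.054.
n = (2.054 × 8.71 / 2.81)² = 40.53
Round up: n = 41.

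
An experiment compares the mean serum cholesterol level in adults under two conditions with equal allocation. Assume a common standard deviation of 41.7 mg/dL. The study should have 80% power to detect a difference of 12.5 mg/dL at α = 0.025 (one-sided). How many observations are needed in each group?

175 per group

For two equal groups, n per group = 2·((z_α + z_β)·σ/δ)².
z_α = 1.960; z_β = 0.842 (power 80%).
n = 2 × (2.802 × 41.7 / 12.5)² = 2 × 87.38 = 174.76
Round up: n = 175 per group.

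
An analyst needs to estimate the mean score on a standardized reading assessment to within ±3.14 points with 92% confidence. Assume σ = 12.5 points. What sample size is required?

For a mean, the margin of error is E = z·σ/√n, so n = (zσ/E)².
At 92% confidence, z = 1.751.
n = (1.751 × 12.5 / 3.14)² = 48.59
Round up: n = 49.

49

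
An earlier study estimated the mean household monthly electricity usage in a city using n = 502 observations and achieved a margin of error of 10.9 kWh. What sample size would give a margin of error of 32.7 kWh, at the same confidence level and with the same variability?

n = 56

Margin of error scales as 1/√n, so n₂ = n₁·(E₁/E₂)².
n₂ = 502 × (10.9/32.7)² = 502 × 0.1111 = 55.77
Round up: n₂ = 56.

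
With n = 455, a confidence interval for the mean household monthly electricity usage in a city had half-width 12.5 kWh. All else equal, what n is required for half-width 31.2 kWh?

n = 74

Margin of error scales as 1/√n, so n₂ = n₁·(E₁/E₂)².
n₂ = 455 × (12.5/31.2)² = 455 × 0.1605 = 73.03
Round up: n₂ = 74.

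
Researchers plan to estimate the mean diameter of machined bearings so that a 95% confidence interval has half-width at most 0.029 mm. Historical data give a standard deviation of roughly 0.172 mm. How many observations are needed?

136

For a mean, the margin of error is E = z·σ/√n, so n = (zσ/E)².
At 95% confidence, z = 1.960.
n = (1.960 × 0.172 / 0.029)² = 135.14
Round up: n = 136.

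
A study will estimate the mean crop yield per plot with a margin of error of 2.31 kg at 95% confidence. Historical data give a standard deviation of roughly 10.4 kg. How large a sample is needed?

For a mean, the margin of error is E = z·σ/√n, so n = (zσ/E)².
At 95% confidence, z = 1.960.
n = (1.960 × 10.4 / 2.31)² = 77.87
Round up: n = 78.

78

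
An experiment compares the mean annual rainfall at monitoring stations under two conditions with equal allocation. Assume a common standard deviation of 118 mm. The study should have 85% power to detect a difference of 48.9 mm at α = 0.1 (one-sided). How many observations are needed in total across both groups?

126 total

For two equal groups, n per group = 2·((z_α + z_β)·σ/δ)².
z_α = 1.282; z_β = 1.036 (power 85%).
n = 2 × (2.318 × 118 / 48.9)² = 2 × 31.29 = 62.58
Round up: n = 63 per group.
Total across both groups: 2 × 63 = 126.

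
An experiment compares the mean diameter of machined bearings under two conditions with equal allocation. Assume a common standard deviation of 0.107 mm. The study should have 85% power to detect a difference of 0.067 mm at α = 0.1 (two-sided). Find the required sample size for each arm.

37 per group

For two equal groups, n per group = 2·((z_{α/2} + z_β)·σ/δ)².
z_{α/2} = 1.645; z_β = 1.036 (power 85%).
n = 2 × (2.681 × 0.107 / 0.067)² = 2 × 18.33 = 36.66
Round up: n = 37 per group.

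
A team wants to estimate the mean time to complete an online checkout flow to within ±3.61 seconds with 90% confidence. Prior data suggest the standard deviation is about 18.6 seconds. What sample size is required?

For a mean, the margin of error is E = z·σ/√n, so n = (zσ/E)².
At 90% confidence, z = 1.645.
n = (1.645 × 18.6 / 3.61)² = 71.84
Round up: n = 72.

72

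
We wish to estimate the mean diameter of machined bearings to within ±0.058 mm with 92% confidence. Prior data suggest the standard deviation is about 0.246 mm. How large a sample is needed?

For a mean, the margin of error is E = z·σ/√n, so n = (zσ/E)².
At 92% confidence, z = 1.751.
n = (1.751 × 0.246 / 0.058)² = 55.16
Round up: n = 56.

56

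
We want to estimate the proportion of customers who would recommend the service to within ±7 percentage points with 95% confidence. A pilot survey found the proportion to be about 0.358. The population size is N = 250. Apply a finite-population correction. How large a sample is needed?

105

For a proportion with margin E = 0.07 at 95% confidence, z = 1.960.
n = p̂(1−p̂)(z/E)² = 0.358 × 0.642 × (1.960/0.07)² = 180.19 — call this n₀.
Finite-population correction with N = 250: n = n₀ / (1 + (n₀−1)/N) = 180.19 / 1.717 = 104.94
Round up: n = 105.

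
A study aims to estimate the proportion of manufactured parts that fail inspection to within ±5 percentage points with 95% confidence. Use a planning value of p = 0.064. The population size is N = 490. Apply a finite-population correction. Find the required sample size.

78

For a proportion with margin E = 0.05 at 95% confidence, z = 1.960.
n = p̂(1−p̂)(z/E)² = 0.064 × 0.936 × (1.960/0.05)² = 92.05 — call this n₀.
Finite-population correction with N = 490: n = n₀ / (1 + (n₀−1)/N) = 92.05 / 1.186 = 77.61
Round up: n = 78.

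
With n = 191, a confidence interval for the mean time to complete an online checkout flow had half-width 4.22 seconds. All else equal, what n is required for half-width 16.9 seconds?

Margin of error scales as 1/√n, so n₂ = n₁·(E₁/E₂)².
n₂ = 191 × (4.22/16.9)² = 191 × 0.06235 = 11.91
Round up: n₂ = 12.

12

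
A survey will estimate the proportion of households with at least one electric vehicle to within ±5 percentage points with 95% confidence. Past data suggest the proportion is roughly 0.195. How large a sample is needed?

For a proportion with margin E = 0.05 at 95% confidence, z = 1.960.
n = p̂(1−p̂)(z/E)² = 0.195 × 0.805 × (1.960/0.05)² = 241.21
Round up: n = 242.

242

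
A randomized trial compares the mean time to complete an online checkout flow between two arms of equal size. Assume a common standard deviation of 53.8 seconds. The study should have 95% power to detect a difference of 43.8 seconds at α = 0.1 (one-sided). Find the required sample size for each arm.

For two equal groups, n per group = 2·((z_α + z_β)·σ/δ)².
z_α = 1.282; z_β = 1.645 (power 95%).
n = 2 × (2.927 × 53.8 / 43.8)² = 2 × 12.93 = 25.86
Round up: n = 26 per group.

26 per group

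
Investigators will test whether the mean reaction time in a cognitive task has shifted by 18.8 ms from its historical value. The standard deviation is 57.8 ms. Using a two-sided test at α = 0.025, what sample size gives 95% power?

n = 143

For a one-sample z-test, n = ((z_{α/2} + z_β)·σ/δ)².
z_{α/2} = 2.241 (two-sided α = 0.025); z_β = 1.645 (power 95% → β = 0.05).
n = (3.886 × 57.8 / 18.8)² = 142.74
Round up: n = 143.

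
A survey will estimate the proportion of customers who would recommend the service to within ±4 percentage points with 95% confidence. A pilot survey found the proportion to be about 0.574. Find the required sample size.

For a proportion with margin E = 0.04 at 95% confidence, z = 1.960.
n = p̂(1−p̂)(z/E)² = 0.574 × 0.426 × (1.960/0.04)² = 587.10
Round up: n = 588.

588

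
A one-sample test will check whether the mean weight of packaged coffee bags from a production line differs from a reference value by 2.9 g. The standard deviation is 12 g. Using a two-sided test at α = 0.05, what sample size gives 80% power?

n = 135

For a one-sample z-test, n = ((z_{α/2} + z_β)·σ/δ)².
z_{α/2} = 1.960 (two-sided α = 0.05); z_β = 0.842 (power 80% → β = 0.2).
n = (2.802 × 12 / 2.9)² = 134.43
Round up: n = 135.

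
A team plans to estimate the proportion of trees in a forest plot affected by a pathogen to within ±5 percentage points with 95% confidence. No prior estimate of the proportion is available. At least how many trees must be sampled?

n = 385

For a proportion with margin E = 0.05 at 95% confidence, z = 1.960.
With no prior estimate, use p = 0.5, which maximizes p(1−p) at 0.25.
n = 0.25 × (z/E)² = 0.25 × (1.960/0.05)² = 384.16
Round up: n = 385.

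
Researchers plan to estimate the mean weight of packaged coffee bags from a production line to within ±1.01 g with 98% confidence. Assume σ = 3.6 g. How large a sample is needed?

For a mean, the margin of error is E = z·σ/√n, so n = (zσ/E)².
At 98% confidence, z = 2.326.
n = (2.326 × 3.6 / 1.01)² = 68.74
Round up: n = 69.

n = 69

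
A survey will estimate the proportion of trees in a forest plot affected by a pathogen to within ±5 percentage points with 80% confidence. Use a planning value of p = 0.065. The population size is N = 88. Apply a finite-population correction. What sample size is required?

28

For a proportion with margin E = 0.05 at 80% confidence, z = 1.282.
n = p̂(1−p̂)(z/E)² = 0.065 × 0.935 × (1.282/0.05)² = 39.95 — call this n₀.
Finite-population correction with N = 88: n = n₀ / (1 + (n₀−1)/N) = 39.95 / 1.443 = 27.69
Round up: n = 28.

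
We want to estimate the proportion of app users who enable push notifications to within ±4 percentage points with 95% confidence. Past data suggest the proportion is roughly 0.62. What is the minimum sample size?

For a proportion with margin E = 0.04 at 95% confidence, z = 1.960.
n = p̂(1−p̂)(z/E)² = 0.62 × 0.38 × (1.960/0.04)² = 565.68
Round up: n = 566.

566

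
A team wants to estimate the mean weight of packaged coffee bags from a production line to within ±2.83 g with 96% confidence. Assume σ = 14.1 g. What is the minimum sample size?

For a mean, the margin of error is E = z·σ/√n, so n = (zσ/E)².
At 96% confidence, z = 2.054.
n = (2.054 × 14.1 / 2.83)² = 104.73
Round up: n = 105.

n = 105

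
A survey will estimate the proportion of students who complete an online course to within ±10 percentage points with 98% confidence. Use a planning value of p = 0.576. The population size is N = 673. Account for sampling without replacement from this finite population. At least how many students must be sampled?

For a proportion with margin E = 0.1 at 98% confidence, z = 2.326.
n = p̂(1−p̂)(z/E)² = 0.576 × 0.424 × (2.326/0.1)² = 132.13 — call this n₀.
Finite-population correction with N = 673: n = n₀ / (1 + (n₀−1)/N) = 132.13 / 1.195 = 110.57
Round up: n = 111.

n = 111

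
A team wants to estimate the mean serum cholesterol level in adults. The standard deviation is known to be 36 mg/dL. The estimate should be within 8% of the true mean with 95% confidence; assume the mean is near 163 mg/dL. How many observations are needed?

For a mean, the margin of error is E = z·σ/√n, so n = (zσ/E)².
At 95% confidence, z = 1.960.
E = 8% of 163 = 13.04 mg/dL.
n = (1.960 × 36 / 13.04)² = 29.28
Round up: n = 30.

30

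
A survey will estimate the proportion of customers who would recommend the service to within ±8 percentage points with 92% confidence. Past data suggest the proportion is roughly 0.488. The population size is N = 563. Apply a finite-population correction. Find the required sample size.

For a proportion with margin E = 0.08 at 92% confidence, z = 1.751.
n = p̂(1−p̂)(z/E)² = 0.488 × 0.512 × (1.751/0.08)² = 119.70 — call this n₀.
Finite-population correction with N = 563: n = n₀ / (1 + (n₀−1)/N) = 119.70 / 1.211 = 98.84
Round up: n = 99.

n = 99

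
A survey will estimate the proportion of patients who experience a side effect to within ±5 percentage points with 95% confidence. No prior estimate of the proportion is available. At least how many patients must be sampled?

For a proportion with margin E = 0.05 at 95% confidence, z = 1.960.
With no prior estimate, use p = 0.5, which maximizes p(1−p) at 0.25.
n = 0.25 × (z/E)² = 0.25 × (1.960/0.05)² = 384.16
Round up: n = 385.

385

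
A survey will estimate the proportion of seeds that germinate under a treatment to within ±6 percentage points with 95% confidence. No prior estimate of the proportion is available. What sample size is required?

For a proportion with margin E = 0.06 at 95% confidence, z = 1.960.
With no prior estimate, use p = 0.5, which maximizes p(1−p) at 0.25.
n = 0.25 × (z/E)² = 0.25 × (1.960/0.06)² = 266.78
Round up: n = 267.

267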